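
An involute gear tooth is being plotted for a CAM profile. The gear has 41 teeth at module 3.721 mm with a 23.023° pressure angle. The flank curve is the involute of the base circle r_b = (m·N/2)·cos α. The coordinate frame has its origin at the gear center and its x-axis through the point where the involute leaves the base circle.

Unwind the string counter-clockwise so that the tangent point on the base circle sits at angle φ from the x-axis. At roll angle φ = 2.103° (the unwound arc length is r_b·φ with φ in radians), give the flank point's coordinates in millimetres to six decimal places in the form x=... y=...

pitch radius r_p = m·N/2 = 3.721·41/2 = 76.280500
base radius r_b = r_p·cos α = 76.280500·cos 23.023° = 70.204600
roll angle φ = 2.103° = 0.03670427 rad
x = r_b·(cos φ + φ·sin φ) = 70.204600·(0.99932647 + 0.03670427·0.03669603) = 70.251874
y = r_b·(sin φ − φ·cos φ) = 70.204600·(0.03669603 − 0.03670427·0.99932647) = 0.001157

x=70.251874 y=0.001157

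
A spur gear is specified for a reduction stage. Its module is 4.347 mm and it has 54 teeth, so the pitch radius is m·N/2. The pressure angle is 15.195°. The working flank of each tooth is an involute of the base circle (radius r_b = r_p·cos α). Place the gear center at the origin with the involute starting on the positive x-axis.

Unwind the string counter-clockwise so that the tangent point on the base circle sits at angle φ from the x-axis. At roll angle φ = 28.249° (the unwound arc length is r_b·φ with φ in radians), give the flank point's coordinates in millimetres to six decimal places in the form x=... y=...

x=126.206996 y=4.415953

pitch radius r_p = m·N/2 = 4.347·54/2 = 117.369000
base radius r_b = r_p·cos α = 117.369000·cos 15.195° = 113.265706
roll angle φ = 28.249° = 0.49303806 rad
x = r_b·(cos φ + φ·sin φ) = 113.265706·(0.88089900 + 0.49303806·0.47330429) = 126.206996
y = r_b·(sin φ − φ·cos φ) = 113.265706·(0.47330429 − 0.49303806·0.88089900) = 4.415953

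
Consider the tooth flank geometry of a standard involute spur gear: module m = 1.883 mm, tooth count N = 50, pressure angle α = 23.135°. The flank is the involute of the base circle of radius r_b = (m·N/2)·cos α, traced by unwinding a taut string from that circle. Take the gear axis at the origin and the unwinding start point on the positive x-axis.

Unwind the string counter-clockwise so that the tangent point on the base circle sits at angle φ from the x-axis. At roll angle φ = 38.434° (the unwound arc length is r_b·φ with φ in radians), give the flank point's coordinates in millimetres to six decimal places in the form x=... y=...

pitch radius r_p = m·N/2 = 1.883·50/2 = 47.075000
base radius r_b = r_p·cos α = 47.075000·cos 23.135° = 43.289307
roll angle φ = 38.434° = 0.67079984 rad
x = r_b·(cos φ + φ·sin φ) = 43.289307·(0.78332472 + 0.67079984·0.62161272) = 51.960260
y = r_b·(sin φ − φ·cos φ) = 43.289307·(0.62161272 − 0.67079984·0.78332472) = 4.162640

x=51.960260 y=4.162640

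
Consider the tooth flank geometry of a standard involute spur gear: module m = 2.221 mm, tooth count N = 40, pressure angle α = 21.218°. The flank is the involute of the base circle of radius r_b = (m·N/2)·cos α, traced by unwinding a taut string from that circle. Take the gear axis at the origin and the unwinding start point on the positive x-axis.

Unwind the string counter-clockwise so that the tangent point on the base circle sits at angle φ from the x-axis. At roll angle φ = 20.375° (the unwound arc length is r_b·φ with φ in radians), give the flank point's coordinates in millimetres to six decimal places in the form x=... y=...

x=43.944836 y=0.612906

pitch radius r_p = m·N/2 = 2.221·40/2 = 44.420000
base radius r_b = r_p·cos α = 44.420000·cos 21.218° = 41.408775
roll angle φ = 20.375° = 0.35561084 rad
x = r_b·(cos φ + φ·sin φ) = 41.408775·(0.93743399 + 0.35561084·0.34816305) = 43.944836
y = r_b·(sin φ − φ·cos φ) = 41.408775·(0.34816305 − 0.35561084·0.93743399) = 0.612906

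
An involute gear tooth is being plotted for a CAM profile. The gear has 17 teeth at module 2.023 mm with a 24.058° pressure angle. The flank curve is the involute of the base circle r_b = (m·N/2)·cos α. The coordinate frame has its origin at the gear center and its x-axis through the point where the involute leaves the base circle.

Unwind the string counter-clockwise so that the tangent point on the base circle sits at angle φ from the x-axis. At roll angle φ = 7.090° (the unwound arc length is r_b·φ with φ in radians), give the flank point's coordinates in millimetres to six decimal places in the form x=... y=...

x=15.821540 y=0.009902

pitch radius r_p = m·N/2 = 2.023·17/2 = 17.195500
base radius r_b = r_p·cos α = 17.195500·cos 24.058° = 15.701783
roll angle φ = 7.090° = 0.12374384 rad
x = r_b·(cos φ + φ·sin φ) = 15.701783·(0.99235350 + 0.12374384·0.12342828) = 15.821540
y = r_b·(sin φ − φ·cos φ) = 15.701783·(0.12342828 − 0.12374384·0.99235350) = 0.009902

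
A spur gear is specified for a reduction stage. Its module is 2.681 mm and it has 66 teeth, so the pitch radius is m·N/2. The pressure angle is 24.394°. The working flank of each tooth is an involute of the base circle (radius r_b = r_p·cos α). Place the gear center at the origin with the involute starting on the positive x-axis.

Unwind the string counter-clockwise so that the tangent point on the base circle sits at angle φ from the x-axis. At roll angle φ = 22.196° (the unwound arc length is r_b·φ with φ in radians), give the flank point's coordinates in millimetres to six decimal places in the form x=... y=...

x=86.395857 y=1.538163

pitch radius r_p = m·N/2 = 2.681·66/2 = 88.473000
base radius r_b = r_p·cos α = 88.473000·cos 24.394° = 80.574742
roll angle φ = 22.196° = 0.38739328 rad
x = r_b·(cos φ + φ·sin φ) = 80.574742·(0.92589696 + 0.38739328·0.37777615) = 86.395857
y = r_b·(sin φ − φ·cos φ) = 80.574742·(0.37777615 − 0.38739328·0.92589696) = 1.538163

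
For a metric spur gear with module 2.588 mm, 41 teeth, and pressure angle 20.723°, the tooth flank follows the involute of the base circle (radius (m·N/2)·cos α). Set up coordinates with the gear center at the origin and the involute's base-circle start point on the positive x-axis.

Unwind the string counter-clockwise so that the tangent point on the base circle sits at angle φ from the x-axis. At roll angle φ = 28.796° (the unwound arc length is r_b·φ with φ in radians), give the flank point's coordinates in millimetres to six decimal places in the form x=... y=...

pitch radius r_p = m·N/2 = 2.588·41/2 = 53.054000
base radius r_b = r_p·cos α = 53.054000·cos 20.723° = 49.621516
roll angle φ = 28.796° = 0.50258501 rad
x = r_b·(cos φ + φ·sin φ) = 49.621516·(0.87634031 + 0.50258501·0.48169250) = 55.498278
y = r_b·(sin φ − φ·cos φ) = 49.621516·(0.48169250 − 0.50258501·0.87634031) = 2.047234

x=55.498278 y=2.047234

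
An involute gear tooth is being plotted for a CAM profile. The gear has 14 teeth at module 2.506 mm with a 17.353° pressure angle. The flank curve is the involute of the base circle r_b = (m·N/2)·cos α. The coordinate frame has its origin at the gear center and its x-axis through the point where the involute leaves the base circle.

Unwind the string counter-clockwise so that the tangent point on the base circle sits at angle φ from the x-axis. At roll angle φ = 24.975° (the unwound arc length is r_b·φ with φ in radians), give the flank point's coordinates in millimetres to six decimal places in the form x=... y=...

pitch radius r_p = m·N/2 = 2.506·14/2 = 17.542000
base radius r_b = r_p·cos α = 17.542000·cos 17.353° = 16.743581
roll angle φ = 24.975° = 0.43589598 rad
x = r_b·(cos φ + φ·sin φ) = 16.743581·(0.90649210 + 0.43589598·0.42222277) = 18.259500
y = r_b·(sin φ − φ·cos φ) = 16.743581·(0.42222277 − 0.43589598·0.90649210) = 0.453525

x=18.259500 y=0.453525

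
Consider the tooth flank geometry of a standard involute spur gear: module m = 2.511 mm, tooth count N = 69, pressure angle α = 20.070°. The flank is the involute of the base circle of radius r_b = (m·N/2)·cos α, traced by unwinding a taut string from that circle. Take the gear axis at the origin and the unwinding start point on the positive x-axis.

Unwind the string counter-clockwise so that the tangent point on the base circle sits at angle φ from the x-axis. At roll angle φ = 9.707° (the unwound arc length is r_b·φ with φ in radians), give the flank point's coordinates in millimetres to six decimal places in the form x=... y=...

pitch radius r_p = m·N/2 = 2.511·69/2 = 86.629500
base radius r_b = r_p·cos α = 86.629500·cos 20.070° = 81.368842
roll angle φ = 9.707° = 0.16941911 rad
x = r_b·(cos φ + φ·sin φ) = 81.368842·(0.98568288 + 0.16941911·0.16860980) = 82.528235
y = r_b·(sin φ − φ·cos φ) = 81.368842·(0.16860980 − 0.16941911·0.98568288) = 0.131516

x=82.528235 y=0.131516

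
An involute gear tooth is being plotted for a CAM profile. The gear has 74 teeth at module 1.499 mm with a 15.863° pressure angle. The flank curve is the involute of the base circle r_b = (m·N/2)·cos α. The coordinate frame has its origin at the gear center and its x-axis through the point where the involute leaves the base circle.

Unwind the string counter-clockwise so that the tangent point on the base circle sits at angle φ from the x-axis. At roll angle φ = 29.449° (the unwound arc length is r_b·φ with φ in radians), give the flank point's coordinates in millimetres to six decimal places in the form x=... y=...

x=59.939276 y=2.351512

pitch radius r_p = m·N/2 = 1.499·74/2 = 55.463000
base radius r_b = r_p·cos α = 55.463000·cos 15.863° = 53.350859
roll angle φ = 29.449° = 0.51398201 rad
x = r_b·(cos φ + φ·sin φ) = 53.350859·(0.87079367 + 0.51398201·0.49164865) = 59.939276
y = r_b·(sin φ − φ·cos φ) = 53.350859·(0.49164865 − 0.51398201·0.87079367) = 2.351512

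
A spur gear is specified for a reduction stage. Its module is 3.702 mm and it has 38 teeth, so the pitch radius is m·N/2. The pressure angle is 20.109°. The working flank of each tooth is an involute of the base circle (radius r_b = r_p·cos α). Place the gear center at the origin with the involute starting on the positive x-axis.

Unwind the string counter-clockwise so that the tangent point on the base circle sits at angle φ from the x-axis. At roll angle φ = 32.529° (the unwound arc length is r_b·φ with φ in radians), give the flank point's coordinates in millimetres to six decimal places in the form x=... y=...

x=75.852540 y=3.900620

pitch radius r_p = m·N/2 = 3.702·38/2 = 70.338000
base radius r_b = r_p·cos α = 70.338000·cos 20.109° = 66.050214
roll angle φ = 32.529° = 0.56773815 rad
x = r_b·(cos φ + φ·sin φ) = 66.050214·(0.84311939 + 0.56773815·0.53772642) = 75.852540
y = r_b·(sin φ − φ·cos φ) = 66.050214·(0.53772642 − 0.56773815·0.84311939) = 3.900620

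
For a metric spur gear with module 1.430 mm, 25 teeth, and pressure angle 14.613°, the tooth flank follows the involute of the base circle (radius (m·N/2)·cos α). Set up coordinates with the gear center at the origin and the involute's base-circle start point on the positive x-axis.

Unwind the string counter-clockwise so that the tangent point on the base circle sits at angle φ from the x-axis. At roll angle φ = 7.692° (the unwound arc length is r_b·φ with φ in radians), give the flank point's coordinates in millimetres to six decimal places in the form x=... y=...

pitch radius r_p = m·N/2 = 1.430·25/2 = 17.875000
base radius r_b = r_p·cos α = 17.875000·cos 14.613° = 17.296779
roll angle φ = 7.692° = 0.13425073 rad
x = r_b·(cos φ + φ·sin φ) = 17.296779·(0.99100190 + 0.13425073·0.13384782) = 17.451949
y = r_b·(sin φ − φ·cos φ) = 17.296779·(0.13384782 − 0.13425073·0.99100190) = 0.013926

x=17.451949 y=0.013926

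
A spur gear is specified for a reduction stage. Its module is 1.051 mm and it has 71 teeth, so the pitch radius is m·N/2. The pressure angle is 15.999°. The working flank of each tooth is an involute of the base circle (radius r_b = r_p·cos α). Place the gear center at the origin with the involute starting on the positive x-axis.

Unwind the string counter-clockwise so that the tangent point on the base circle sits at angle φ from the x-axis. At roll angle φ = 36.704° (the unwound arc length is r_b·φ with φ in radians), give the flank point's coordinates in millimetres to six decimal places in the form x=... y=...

pitch radius r_p = m·N/2 = 1.051·71/2 = 37.310500
base radius r_b = r_p·cos α = 37.310500·cos 15.999° = 35.865334
roll angle φ = 36.704° = 0.64060565 rad
x = r_b·(cos φ + φ·sin φ) = 35.865334·(0.80173392 + 0.64060565·0.59768112) = 42.486499
y = r_b·(sin φ − φ·cos φ) = 35.865334·(0.59768112 − 0.64060565·0.80173392) = 3.015767

x=42.486499 y=3.015767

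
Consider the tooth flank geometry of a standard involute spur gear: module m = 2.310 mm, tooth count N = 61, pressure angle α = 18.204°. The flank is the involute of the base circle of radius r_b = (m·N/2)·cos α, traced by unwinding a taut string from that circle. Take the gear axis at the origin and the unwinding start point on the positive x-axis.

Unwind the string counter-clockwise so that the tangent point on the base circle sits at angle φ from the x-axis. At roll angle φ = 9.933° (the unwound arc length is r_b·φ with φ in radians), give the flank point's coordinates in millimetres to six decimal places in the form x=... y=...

pitch radius r_p = m·N/2 = 2.310·61/2 = 70.455000
base radius r_b = r_p·cos α = 70.455000·cos 18.204° = 66.928744
roll angle φ = 9.933° = 0.17336355 rad
x = r_b·(cos φ + φ·sin φ) = 66.928744·(0.98501014 + 0.17336355·0.17249645) = 67.926969
y = r_b·(sin φ − φ·cos φ) = 66.928744·(0.17249645 − 0.17336355·0.98501014) = 0.115893

x=67.926969 y=0.115893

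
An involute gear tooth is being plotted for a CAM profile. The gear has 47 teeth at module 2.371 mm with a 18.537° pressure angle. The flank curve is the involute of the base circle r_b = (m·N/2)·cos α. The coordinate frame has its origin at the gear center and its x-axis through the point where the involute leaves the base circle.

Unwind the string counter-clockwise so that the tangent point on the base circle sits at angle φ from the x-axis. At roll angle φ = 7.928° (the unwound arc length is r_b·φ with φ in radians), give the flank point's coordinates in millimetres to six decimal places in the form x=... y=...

pitch radius r_p = m·N/2 = 2.371·47/2 = 55.718500
base radius r_b = r_p·cos α = 55.718500·cos 18.537° = 52.827743
roll angle φ = 7.928° = 0.13836970 rad
x = r_b·(cos φ + φ·sin φ) = 52.827743·(0.99044218 + 0.13836970·0.13792858) = 53.331050
y = r_b·(sin φ − φ·cos φ) = 52.827743·(0.13792858 − 0.13836970·0.99044218) = 0.046562

x=53.331050 y=0.046562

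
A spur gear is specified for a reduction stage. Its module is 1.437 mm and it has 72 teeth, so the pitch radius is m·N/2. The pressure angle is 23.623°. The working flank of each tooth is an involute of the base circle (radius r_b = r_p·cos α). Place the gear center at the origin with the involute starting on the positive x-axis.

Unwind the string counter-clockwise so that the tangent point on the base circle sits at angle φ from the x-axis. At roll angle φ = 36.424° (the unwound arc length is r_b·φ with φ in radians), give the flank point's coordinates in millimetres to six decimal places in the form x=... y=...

pitch radius r_p = m·N/2 = 1.437·72/2 = 51.732000
base radius r_b = r_p·cos α = 51.732000·cos 23.623° = 47.396959
roll angle φ = 36.424° = 0.63571873 rad
x = r_b·(cos φ + φ·sin φ) = 47.396959·(0.80464516 + 0.63571873·0.59375599) = 56.028275
y = r_b·(sin φ − φ·cos φ) = 47.396959·(0.59375599 − 0.63571873·0.80464516) = 3.897357

x=56.028275 y=3.897357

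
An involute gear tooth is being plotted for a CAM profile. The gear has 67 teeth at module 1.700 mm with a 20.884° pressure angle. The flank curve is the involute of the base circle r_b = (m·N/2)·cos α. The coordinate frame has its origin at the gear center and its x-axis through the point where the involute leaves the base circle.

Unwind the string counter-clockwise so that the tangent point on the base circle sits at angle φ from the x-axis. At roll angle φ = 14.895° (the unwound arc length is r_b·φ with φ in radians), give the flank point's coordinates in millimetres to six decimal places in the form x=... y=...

x=54.976344 y=0.309511

pitch radius r_p = m·N/2 = 1.700·67/2 = 56.950000
base radius r_b = r_p·cos α = 56.950000·cos 20.884° = 53.208616
roll angle φ = 14.895° = 0.25996679 rad
x = r_b·(cos φ + φ·sin φ) = 53.208616·(0.96639851 + 0.25996679·0.25704846) = 54.976344
y = r_b·(sin φ − φ·cos φ) = 53.208616·(0.25704846 − 0.25996679·0.96639851) = 0.309511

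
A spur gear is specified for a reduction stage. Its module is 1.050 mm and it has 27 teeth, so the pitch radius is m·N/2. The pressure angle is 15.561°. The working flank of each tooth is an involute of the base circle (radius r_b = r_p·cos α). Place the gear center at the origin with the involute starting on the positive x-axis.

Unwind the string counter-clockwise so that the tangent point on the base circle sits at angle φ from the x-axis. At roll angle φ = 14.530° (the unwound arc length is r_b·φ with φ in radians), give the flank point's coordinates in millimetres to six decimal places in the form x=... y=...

pitch radius r_p = m·N/2 = 1.050·27/2 = 14.175000
base radius r_b = r_p·cos α = 14.175000·cos 15.561° = 13.655421
roll angle φ = 14.530° = 0.25359634 rad
x = r_b·(cos φ + φ·sin φ) = 13.655421·(0.96801641 + 0.25359634·0.25088689) = 14.087484
y = r_b·(sin φ − φ·cos φ) = 13.655421·(0.25088689 − 0.25359634·0.96801641) = 0.073759

x=14.087484 y=0.073759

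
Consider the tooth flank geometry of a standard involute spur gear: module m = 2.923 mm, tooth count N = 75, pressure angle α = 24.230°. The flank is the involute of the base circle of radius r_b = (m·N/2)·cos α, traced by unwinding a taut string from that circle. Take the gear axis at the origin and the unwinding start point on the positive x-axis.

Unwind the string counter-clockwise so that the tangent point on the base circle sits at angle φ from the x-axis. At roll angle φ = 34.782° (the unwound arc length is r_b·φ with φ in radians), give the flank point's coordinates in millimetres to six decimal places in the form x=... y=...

pitch radius r_p = m·N/2 = 2.923·75/2 = 109.612500
base radius r_b = r_p·cos α = 109.612500·cos 24.230° = 99.956226
roll angle φ = 34.782° = 0.60706042 rad
x = r_b·(cos φ + φ·sin φ) = 99.956226·(0.82132846 + 0.60706042·0.57045557) = 116.711834
y = r_b·(sin φ − φ·cos φ) = 99.956226·(0.57045557 − 0.60706042·0.82132846) = 7.182811

x=116.711834 y=7.182811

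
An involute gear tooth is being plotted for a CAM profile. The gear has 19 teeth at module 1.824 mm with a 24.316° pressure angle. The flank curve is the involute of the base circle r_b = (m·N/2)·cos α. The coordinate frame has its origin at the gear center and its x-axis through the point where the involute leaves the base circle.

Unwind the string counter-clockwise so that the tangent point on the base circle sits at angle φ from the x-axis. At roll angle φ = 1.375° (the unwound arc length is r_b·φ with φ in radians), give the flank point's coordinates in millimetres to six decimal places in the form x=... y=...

x=15.795351 y=0.000073

pitch radius r_p = m·N/2 = 1.824·19/2 = 17.328000
base radius r_b = r_p·cos α = 17.328000·cos 24.316° = 15.790804
roll angle φ = 1.375° = 0.02399828 rad
x = r_b·(cos φ + φ·sin φ) = 15.790804·(0.99971206 + 0.02399828·0.02399597) = 15.795351
y = r_b·(sin φ − φ·cos φ) = 15.790804·(0.02399597 − 0.02399828·0.99971206) = 0.000073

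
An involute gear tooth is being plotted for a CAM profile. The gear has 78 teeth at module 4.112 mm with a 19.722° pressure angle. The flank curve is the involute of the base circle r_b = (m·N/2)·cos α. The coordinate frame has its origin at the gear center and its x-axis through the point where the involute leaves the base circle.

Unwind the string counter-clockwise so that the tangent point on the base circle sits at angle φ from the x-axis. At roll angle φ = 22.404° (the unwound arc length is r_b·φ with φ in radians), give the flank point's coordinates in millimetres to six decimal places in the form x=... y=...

pitch radius r_p = m·N/2 = 4.112·78/2 = 160.368000
base radius r_b = r_p·cos α = 160.368000·cos 19.722° = 150.960980
roll angle φ = 22.404° = 0.39102357 rad
x = r_b·(cos φ + φ·sin φ) = 150.960980·(0.92451943 + 0.39102357·0.38113492) = 162.064487
y = r_b·(sin φ − φ·cos φ) = 150.960980·(0.38113492 − 0.39102357·0.92451943) = 2.962766

x=162.064487 y=2.962766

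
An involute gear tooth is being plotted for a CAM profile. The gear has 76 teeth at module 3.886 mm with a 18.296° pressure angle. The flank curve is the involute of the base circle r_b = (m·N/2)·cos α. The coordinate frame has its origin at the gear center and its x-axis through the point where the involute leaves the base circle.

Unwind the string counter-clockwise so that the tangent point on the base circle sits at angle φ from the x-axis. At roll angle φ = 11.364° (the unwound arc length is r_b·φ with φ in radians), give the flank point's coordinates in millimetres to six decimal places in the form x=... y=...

x=142.933620 y=0.363205

pitch radius r_p = m·N/2 = 3.886·76/2 = 147.668000
base radius r_b = r_p·cos α = 147.668000·cos 18.296° = 140.202998
roll angle φ = 11.364° = 0.19833922 rad
x = r_b·(cos φ + φ·sin φ) = 140.202998·(0.98039517 + 0.19833922·0.19704138) = 142.933620
y = r_b·(sin φ − φ·cos φ) = 140.202998·(0.19704138 − 0.19833922·0.98039517) = 0.363205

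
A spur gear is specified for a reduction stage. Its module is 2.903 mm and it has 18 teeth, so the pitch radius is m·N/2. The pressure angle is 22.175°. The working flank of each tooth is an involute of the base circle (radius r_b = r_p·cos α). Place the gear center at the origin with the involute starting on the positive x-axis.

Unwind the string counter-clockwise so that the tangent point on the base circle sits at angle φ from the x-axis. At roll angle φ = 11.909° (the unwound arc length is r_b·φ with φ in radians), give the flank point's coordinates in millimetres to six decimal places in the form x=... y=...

pitch radius r_p = m·N/2 = 2.903·18/2 = 26.127000
base radius r_b = r_p·cos α = 26.127000·cos 22.175° = 24.194526
roll angle φ = 11.909° = 0.20785126 rad
x = r_b·(cos φ + φ·sin φ) = 24.194526·(0.97847658 + 0.20785126·0.20635789) = 24.711522
y = r_b·(sin φ − φ·cos φ) = 24.194526·(0.20635789 − 0.20785126·0.97847658) = 0.072107

x=24.711522 y=0.072107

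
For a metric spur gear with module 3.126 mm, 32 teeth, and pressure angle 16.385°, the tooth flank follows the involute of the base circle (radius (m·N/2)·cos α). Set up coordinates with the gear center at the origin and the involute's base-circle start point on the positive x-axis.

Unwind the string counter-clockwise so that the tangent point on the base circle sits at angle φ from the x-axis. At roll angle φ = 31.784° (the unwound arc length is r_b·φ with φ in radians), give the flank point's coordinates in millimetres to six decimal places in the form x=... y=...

x=54.809575 y=2.647377

pitch radius r_p = m·N/2 = 3.126·32/2 = 50.016000
base radius r_b = r_p·cos α = 50.016000·cos 16.385° = 47.984743
roll angle φ = 31.784° = 0.55473545 rad
x = r_b·(cos φ + φ·sin φ) = 47.984743·(0.85003981 + 0.55473545·0.52671844) = 54.809575
y = r_b·(sin φ − φ·cos φ) = 47.984743·(0.52671844 − 0.55473545·0.85003981) = 2.647377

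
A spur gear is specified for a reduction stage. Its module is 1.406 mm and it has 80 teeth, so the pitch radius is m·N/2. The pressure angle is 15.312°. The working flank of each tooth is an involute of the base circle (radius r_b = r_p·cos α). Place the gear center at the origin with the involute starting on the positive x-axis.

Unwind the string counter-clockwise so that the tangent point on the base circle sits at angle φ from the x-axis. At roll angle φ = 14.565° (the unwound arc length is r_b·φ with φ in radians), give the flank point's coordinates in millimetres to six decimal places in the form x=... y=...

pitch radius r_p = m·N/2 = 1.406·80/2 = 56.240000
base radius r_b = r_p·cos α = 56.240000·cos 15.312° = 54.243600
roll angle φ = 14.565° = 0.25420721 rad
x = r_b·(cos φ + φ·sin φ) = 54.243600·(0.96786297 + 0.25420721·0.25147817) = 55.968033
y = r_b·(sin φ − φ·cos φ) = 54.243600·(0.25147817 − 0.25420721·0.96786297) = 0.295109

x=55.968033 y=0.295109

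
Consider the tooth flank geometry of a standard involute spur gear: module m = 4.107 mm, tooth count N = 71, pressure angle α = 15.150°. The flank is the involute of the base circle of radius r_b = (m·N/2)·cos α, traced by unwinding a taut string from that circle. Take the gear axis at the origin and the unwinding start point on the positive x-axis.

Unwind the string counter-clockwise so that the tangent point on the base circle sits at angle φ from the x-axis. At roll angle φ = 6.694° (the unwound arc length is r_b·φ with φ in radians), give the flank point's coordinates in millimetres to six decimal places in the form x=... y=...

x=141.688464 y=0.074708

pitch radius r_p = m·N/2 = 4.107·71/2 = 145.798500
base radius r_b = r_p·cos α = 145.798500·cos 15.150° = 140.731263
roll angle φ = 6.694° = 0.11683234 rad
x = r_b·(cos φ + φ·sin φ) = 140.731263·(0.99318286 + 0.11683234·0.11656673) = 141.688464
y = r_b·(sin φ − φ·cos φ) = 140.731263·(0.11656673 − 0.11683234·0.99318286) = 0.074708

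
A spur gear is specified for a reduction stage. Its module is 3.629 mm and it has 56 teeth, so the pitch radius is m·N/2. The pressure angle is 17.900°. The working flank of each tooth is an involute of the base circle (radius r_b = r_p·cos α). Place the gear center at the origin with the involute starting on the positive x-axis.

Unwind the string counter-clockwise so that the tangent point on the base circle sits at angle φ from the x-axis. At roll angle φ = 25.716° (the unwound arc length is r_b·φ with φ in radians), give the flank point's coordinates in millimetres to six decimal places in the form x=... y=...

x=105.947698 y=2.855906

pitch radius r_p = m·N/2 = 3.629·56/2 = 101.612000
base radius r_b = r_p·cos α = 101.612000·cos 17.900° = 96.693411
roll angle φ = 25.716° = 0.44882887 rad
x = r_b·(cos φ + φ·sin φ) = 96.693411·(0.90095589 + 0.44882887·0.43391070) = 105.947698
y = r_b·(sin φ − φ·cos φ) = 96.693411·(0.43391070 − 0.44882887·0.90095589) = 2.855906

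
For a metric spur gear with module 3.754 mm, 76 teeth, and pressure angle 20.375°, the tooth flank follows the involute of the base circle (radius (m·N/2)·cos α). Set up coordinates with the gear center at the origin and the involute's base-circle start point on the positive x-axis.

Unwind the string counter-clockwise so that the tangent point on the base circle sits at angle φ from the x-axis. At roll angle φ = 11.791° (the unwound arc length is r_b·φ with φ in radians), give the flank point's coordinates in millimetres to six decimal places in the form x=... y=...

x=136.528607 y=0.386849

pitch radius r_p = m·N/2 = 3.754·76/2 = 142.652000
base radius r_b = r_p·cos α = 142.652000·cos 20.375° = 133.726834
roll angle φ = 11.791° = 0.20579177 rad
x = r_b·(cos φ + φ·sin φ) = 133.726834·(0.97889950 + 0.20579177·0.20434229) = 136.528607
y = r_b·(sin φ − φ·cos φ) = 133.726834·(0.20434229 − 0.20579177·0.97889950) = 0.386849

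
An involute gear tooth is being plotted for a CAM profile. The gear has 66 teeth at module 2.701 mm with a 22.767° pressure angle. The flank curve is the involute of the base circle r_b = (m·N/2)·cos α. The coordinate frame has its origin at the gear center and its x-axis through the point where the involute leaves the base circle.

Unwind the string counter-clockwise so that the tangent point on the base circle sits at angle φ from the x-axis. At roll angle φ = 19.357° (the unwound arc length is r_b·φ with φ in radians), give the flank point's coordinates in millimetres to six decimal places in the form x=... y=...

pitch radius r_p = m·N/2 = 2.701·66/2 = 89.133000
base radius r_b = r_p·cos α = 89.133000·cos 22.767° = 82.188309
roll angle φ = 19.357° = 0.33784338 rad
x = r_b·(cos φ + φ·sin φ) = 82.188309·(0.94347168 + 0.33784338·0.33145316) = 86.745727
y = r_b·(sin φ − φ·cos φ) = 82.188309·(0.33145316 − 0.33784338·0.94347168) = 1.044407

x=86.745727 y=1.044407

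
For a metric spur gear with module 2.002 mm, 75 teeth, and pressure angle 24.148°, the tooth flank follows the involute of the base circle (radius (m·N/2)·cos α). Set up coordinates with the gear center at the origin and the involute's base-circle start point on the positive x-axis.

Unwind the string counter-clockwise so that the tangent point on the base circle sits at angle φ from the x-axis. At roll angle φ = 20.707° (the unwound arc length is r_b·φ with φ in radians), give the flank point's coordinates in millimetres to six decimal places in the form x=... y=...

pitch radius r_p = m·N/2 = 2.002·75/2 = 75.075000
base radius r_b = r_p·cos α = 75.075000·cos 24.148° = 68.505320
roll angle φ = 20.707° = 0.36140533 rad
x = r_b·(cos φ + φ·sin φ) = 68.505320·(0.93540084 + 0.36140533·0.35358913) = 72.834160
y = r_b·(sin φ − φ·cos φ) = 68.505320·(0.35358913 − 0.36140533·0.93540084) = 1.063907

x=72.834160 y=1.063907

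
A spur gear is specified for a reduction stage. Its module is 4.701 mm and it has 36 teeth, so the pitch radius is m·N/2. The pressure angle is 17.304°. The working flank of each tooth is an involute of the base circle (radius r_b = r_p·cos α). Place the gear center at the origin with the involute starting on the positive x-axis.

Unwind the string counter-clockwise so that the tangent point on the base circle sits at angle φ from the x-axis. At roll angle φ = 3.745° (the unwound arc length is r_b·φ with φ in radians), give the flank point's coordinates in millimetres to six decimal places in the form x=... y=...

x=80.960582 y=0.007517

pitch radius r_p = m·N/2 = 4.701·36/2 = 84.618000
base radius r_b = r_p·cos α = 84.618000·cos 17.304° = 80.788192
roll angle φ = 3.745° = 0.06536258 rad
x = r_b·(cos φ + φ·sin φ) = 80.788192·(0.99786463 + 0.06536258·0.06531605) = 80.960582
y = r_b·(sin φ − φ·cos φ) = 80.788192·(0.06531605 − 0.06536258·0.99786463) = 0.007517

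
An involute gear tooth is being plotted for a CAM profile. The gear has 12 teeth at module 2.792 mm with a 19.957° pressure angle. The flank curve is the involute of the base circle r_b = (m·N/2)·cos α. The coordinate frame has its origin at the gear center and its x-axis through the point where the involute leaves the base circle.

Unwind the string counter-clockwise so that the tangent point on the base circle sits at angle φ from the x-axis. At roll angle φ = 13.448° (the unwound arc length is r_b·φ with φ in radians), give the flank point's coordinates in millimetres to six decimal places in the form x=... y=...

pitch radius r_p = m·N/2 = 2.792·12/2 = 16.752000
base radius r_b = r_p·cos α = 16.752000·cos 19.957° = 15.746026
roll angle φ = 13.448° = 0.23471188 rad
x = r_b·(cos φ + φ·sin φ) = 15.746026·(0.97258139 + 0.23471188·0.23256277) = 16.173793
y = r_b·(sin φ − φ·cos φ) = 15.746026·(0.23256277 − 0.23471188·0.97258139) = 0.067493

x=16.173793 y=0.067493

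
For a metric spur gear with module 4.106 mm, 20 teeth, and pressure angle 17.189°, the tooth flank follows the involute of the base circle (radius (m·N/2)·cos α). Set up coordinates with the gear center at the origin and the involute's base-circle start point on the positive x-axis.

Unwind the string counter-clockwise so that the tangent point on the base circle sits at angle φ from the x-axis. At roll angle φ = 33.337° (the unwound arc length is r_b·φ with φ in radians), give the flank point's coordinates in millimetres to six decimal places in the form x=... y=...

pitch radius r_p = m·N/2 = 4.106·20/2 = 41.060000
base radius r_b = r_p·cos α = 41.060000·cos 17.189° = 39.226060
roll angle φ = 33.337° = 0.58184041 rad
x = r_b·(cos φ + φ·sin φ) = 39.226060·(0.83545264 + 0.58184041·0.54956244) = 45.314348
y = r_b·(sin φ − φ·cos φ) = 39.226060·(0.54956244 − 0.58184041·0.83545264) = 2.489377

x=45.314348 y=2.489377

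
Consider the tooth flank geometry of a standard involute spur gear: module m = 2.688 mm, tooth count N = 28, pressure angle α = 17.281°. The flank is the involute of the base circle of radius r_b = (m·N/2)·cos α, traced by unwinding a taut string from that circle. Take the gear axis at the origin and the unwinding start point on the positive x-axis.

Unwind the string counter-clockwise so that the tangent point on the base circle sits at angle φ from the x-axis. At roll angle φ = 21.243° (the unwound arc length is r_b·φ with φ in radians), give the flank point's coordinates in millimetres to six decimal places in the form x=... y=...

x=38.318789 y=0.602107

pitch radius r_p = m·N/2 = 2.688·28/2 = 37.632000
base radius r_b = r_p·cos α = 37.632000·cos 17.281° = 35.933267
roll angle φ = 21.243° = 0.37076029 rad
x = r_b·(cos φ + φ·sin φ) = 35.933267·(0.93205214 + 0.37076029·0.36232417) = 38.318789
y = r_b·(sin φ − φ·cos φ) = 35.933267·(0.36232417 − 0.37076029·0.93205214) = 0.602107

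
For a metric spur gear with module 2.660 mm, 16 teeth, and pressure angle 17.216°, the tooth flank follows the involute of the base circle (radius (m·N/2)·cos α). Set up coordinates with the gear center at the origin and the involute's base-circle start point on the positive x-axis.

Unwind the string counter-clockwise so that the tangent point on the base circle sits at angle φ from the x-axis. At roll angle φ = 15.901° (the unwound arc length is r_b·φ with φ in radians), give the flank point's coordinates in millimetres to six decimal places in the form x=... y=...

x=21.094334 y=0.143714

pitch radius r_p = m·N/2 = 2.660·16/2 = 21.280000
base radius r_b = r_p·cos α = 21.280000·cos 17.216° = 20.326566
roll angle φ = 15.901° = 0.27752480 rad
x = r_b·(cos φ + φ·sin φ) = 20.326566·(0.96173653 + 0.27752480·0.27397600) = 21.094334
y = r_b·(sin φ − φ·cos φ) = 20.326566·(0.27397600 − 0.27752480·0.96173653) = 0.143714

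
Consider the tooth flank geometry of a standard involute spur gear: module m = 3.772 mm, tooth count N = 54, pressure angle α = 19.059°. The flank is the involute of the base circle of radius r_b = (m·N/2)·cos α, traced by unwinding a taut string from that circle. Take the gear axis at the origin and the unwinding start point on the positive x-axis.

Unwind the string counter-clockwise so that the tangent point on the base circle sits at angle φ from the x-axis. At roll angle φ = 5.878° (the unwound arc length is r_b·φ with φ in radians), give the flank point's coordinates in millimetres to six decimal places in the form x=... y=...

pitch radius r_p = m·N/2 = 3.772·54/2 = 101.844000
base radius r_b = r_p·cos α = 101.844000·cos 19.059° = 96.261199
roll angle φ = 5.878° = 0.10259045 rad
x = r_b·(cos φ + φ·sin φ) = 96.261199·(0.99474221 + 0.10259045·0.10241059) = 96.766432
y = r_b·(sin φ − φ·cos φ) = 96.261199·(0.10241059 − 0.10259045·0.99474221) = 0.034609

x=96.766432 y=0.034609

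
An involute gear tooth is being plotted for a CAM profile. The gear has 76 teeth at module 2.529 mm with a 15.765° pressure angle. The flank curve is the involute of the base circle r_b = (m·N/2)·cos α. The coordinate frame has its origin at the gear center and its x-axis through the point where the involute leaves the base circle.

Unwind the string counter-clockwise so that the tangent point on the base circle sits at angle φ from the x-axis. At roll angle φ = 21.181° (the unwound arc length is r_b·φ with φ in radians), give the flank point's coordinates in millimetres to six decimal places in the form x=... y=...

pitch radius r_p = m·N/2 = 2.529·76/2 = 96.102000
base radius r_b = r_p·cos α = 96.102000·cos 15.765° = 92.487041
roll angle φ = 21.181° = 0.36967819 rad
x = r_b·(cos φ + φ·sin φ) = 92.487041·(0.93244367 + 0.36967819·0.36131538) = 98.592488
y = r_b·(sin φ − φ·cos φ) = 92.487041·(0.36131538 − 0.36967819·0.93244367) = 1.536329

x=98.592488 y=1.536329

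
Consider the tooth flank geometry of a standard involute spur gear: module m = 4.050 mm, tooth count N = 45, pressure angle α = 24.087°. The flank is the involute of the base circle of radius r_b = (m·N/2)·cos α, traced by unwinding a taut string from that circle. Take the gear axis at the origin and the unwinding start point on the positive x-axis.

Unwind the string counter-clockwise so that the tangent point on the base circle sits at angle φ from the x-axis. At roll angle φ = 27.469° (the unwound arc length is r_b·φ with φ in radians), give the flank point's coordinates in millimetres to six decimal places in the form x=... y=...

pitch radius r_p = m·N/2 = 4.050·45/2 = 91.125000
base radius r_b = r_p·cos α = 91.125000·cos 24.087° = 83.190455
roll angle φ = 27.469° = 0.47942449 rad
x = r_b·(cos φ + φ·sin φ) = 83.190455·(0.88726053 + 0.47942449·0.46126863) = 92.208634
y = r_b·(sin φ − φ·cos φ) = 83.190455·(0.46126863 − 0.47942449·0.88726053) = 2.986054

x=92.208634 y=2.986054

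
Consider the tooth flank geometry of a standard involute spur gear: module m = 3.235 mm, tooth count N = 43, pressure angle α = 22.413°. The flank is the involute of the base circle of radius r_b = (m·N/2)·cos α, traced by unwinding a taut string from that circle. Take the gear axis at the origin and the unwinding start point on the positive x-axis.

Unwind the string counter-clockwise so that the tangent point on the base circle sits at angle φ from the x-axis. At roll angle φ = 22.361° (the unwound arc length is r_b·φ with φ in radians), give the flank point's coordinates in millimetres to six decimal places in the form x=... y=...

x=69.010334 y=1.254746

pitch radius r_p = m·N/2 = 3.235·43/2 = 69.552500
base radius r_b = r_p·cos α = 69.552500·cos 22.413° = 64.298473
roll angle φ = 22.361° = 0.39027307 rad
x = r_b·(cos φ + φ·sin φ) = 64.298473·(0.92480521 + 0.39027307·0.38044097) = 69.010334
y = r_b·(sin φ − φ·cos φ) = 64.298473·(0.38044097 − 0.39027307·0.92480521) = 1.254746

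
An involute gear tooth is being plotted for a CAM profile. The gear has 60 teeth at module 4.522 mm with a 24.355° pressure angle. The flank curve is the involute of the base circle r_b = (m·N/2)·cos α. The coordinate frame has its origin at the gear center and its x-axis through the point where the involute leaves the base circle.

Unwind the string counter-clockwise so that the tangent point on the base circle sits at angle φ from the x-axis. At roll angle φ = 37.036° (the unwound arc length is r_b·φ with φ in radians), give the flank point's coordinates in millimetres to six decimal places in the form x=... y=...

pitch radius r_p = m·N/2 = 4.522·60/2 = 135.660000
base radius r_b = r_p·cos α = 135.660000·cos 24.355° = 123.587322
roll angle φ = 37.036° = 0.64640014 rad
x = r_b·(cos φ + φ·sin φ) = 123.587322·(0.79825722 + 0.64640014·0.60231670) = 146.771664
y = r_b·(sin φ − φ·cos φ) = 123.587322·(0.60231670 − 0.64640014·0.79825722) = 10.668443

x=146.771664 y=10.668443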